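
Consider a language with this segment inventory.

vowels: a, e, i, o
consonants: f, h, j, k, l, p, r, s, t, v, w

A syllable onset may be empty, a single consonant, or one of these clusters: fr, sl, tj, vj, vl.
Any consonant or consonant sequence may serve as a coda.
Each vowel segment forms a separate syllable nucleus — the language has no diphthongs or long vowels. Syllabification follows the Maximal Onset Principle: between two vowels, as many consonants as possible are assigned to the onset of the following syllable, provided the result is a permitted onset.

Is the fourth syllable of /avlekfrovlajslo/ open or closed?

Nuclei (vowels): a, e, o, a, o → 5 syllables.
/a…e/ gap (V1→V2): /vl/ — entire cluster is a permitted onset → onset /vl/, coda ∅.
/e…o/ gap (V2→V3): /kfr/ — longest licit onset from the right is /fr/, leaving /k/ as coda.
/o…a/ gap (V3→V4): cluster /vl/ — /vl/ is itself a permitted onset, so the whole cluster goes right; preceding coda = ∅.
/a…o/ gap (V4→V5): /jsl/ splits as /j/ + /sl/ (/sl/ is the longest suffix that is a licit onset).
Syllabification: a.vlek.fro.vlaj.slo.
Syllable 4 is /vlaj/ with coda /j/, so it is closed.

closed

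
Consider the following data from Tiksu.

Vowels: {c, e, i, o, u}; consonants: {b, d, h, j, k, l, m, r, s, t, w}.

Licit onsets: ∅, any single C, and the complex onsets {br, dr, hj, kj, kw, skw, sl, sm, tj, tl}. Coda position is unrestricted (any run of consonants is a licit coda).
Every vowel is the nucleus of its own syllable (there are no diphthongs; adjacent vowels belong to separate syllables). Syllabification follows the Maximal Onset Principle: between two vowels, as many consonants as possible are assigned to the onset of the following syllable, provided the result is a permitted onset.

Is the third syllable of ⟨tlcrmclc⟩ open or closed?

Nuclei (vowels): c, c, c → 3 syllables.
σ1/σ2 boundary: cluster /rm/ — the longest permitted-onset suffix is /m/; onset = /m/, preceding coda = /r/.
σ2/σ3 boundary: just /l/ — single C goes to the following onset.
So the parse is tlcr.mc.lc.
Syllable 3 is /lc/; it ends in its nucleus with no coda, so it is open.

open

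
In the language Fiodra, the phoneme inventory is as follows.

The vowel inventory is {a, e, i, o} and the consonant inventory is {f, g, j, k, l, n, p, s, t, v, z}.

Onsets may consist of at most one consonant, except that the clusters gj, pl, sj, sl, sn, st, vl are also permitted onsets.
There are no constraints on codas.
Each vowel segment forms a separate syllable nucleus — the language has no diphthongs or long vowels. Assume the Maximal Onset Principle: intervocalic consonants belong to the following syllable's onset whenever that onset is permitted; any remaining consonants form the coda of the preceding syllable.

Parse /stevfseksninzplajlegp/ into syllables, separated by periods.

stevf.sek.sninz.plaj.legp

Vowels present: e, e, i, a, e; each is a nucleus, giving 5 syllables.
V1 /e/ – V2 /e/: /vfs/ splits as /vf/ + /s/ (/s/ is the longest suffix that is a licit onset).
V2 /e/ – V3 /i/: cluster /ksn/ — the longest permitted-onset suffix is /sn/; onset = /sn/, preceding coda = /k/.
V3 /i/ – V4 /a/: /nzpl/ — longest licit onset from the right is /pl/, leaving /nz/ as coda.
V4 /a/ – V5 /e/: /jl/ splits as /j/ + /l/ (/l/ is the longest suffix that is a licit onset).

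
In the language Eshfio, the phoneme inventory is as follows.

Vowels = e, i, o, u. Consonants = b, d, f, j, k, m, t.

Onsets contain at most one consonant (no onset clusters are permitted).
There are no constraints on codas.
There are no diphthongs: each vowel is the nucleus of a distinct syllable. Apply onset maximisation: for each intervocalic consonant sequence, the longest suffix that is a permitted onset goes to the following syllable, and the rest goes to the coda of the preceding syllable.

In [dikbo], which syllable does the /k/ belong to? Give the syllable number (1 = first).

Nuclei (vowels): i, o → 2 syllables.
Between /i/ (V1) and /o/ (V2): cluster /kb/ — the longest permitted-onset suffix is /b/; onset = /b/, preceding coda = /k/.
Syllabification: dik.bo.
The /k/ is in the coda of syllable 1 (/dik/).

1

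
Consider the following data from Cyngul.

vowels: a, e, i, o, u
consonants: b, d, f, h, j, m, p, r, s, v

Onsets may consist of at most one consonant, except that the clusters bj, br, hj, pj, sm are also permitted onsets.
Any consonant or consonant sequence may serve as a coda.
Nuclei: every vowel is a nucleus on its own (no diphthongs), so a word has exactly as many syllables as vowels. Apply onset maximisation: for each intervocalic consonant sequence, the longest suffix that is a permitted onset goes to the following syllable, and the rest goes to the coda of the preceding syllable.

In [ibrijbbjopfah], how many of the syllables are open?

1

Vowels present: i, i, o, a; each is a nucleus, giving 4 syllables.
/i…i/ gap (V1→V2): /br/ — entire cluster is a permitted onset → onset /br/, coda ∅.
/i…o/ gap (V2→V3): /jbbj/ splits as /jb/ + /bj/ (/bj/ is the longest suffix that is a licit onset).
/o…a/ gap (V3→V4): /pf/; trying suffixes from longest down, /f/ is the first permitted one, so coda /p/ | onset /f/.
So the parse is i.brijb.bjop.fah.
Classifying each syllable: /i/ (open), /brijb/ (closed), /bjop/ (closed), /fah/ (closed).
Open syllables: 1.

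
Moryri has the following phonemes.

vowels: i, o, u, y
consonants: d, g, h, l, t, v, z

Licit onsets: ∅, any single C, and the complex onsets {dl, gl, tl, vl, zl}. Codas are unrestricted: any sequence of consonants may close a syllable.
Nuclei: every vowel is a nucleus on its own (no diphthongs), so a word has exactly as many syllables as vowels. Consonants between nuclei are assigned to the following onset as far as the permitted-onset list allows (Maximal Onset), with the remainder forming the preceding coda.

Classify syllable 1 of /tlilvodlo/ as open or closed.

Vowels present: i, o, o; each is a nucleus, giving 3 syllables.
V1 /i/ – V2 /o/: /lv/; trying suffixes from longest down, /v/ is the first permitted one, so coda /l/ | onset /v/.
V2 /o/ – V3 /o/: /dl/ is a licit onset in full, so it all attaches to the next syllable.
Syllabification: tlil.vo.dlo.
Syllable 1 is /tlil/ with coda /l/, so it is closed.

closed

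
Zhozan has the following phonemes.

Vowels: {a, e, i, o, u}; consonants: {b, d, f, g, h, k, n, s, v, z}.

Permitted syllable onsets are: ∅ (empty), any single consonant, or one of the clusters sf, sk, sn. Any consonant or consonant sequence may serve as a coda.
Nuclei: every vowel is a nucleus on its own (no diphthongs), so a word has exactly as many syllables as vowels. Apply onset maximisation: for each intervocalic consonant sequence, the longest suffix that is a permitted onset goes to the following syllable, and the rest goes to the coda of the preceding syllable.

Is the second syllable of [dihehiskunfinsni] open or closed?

Nuclei (vowels): i, e, i, u, i, i → 6 syllables.
/i…e/ gap (V1→V2): just /h/ — single C goes to the following onset.
/e…i/ gap (V2→V3): /h/ is a single consonant, so it becomes the next onset.
/i…u/ gap (V3→V4): /sk/ is a licit onset in full, so it all attaches to the next syllable.
/u…i/ gap (V4→V5): /nf/ splits as /n/ + /f/ (/f/ is the longest suffix that is a licit onset).
/i…i/ gap (V5→V6): cluster /nsn/ — the longest permitted-onset suffix is /sn/; onset = /sn/, preceding coda = /n/.
Syllabification: di.he.hi.skun.fin.sni.
Syllable 2 is /he/; it ends in its nucleus with no coda, so it is open.

open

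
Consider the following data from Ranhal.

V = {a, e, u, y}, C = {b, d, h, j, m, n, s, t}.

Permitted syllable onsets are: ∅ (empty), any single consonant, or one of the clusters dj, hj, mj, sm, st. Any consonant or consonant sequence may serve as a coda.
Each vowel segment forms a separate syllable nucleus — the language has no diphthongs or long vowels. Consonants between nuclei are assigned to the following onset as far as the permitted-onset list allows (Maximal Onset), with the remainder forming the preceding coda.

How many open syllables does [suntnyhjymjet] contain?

2

The vowels are u, y, y, e — 4 nuclei, so 4 syllables.
V1 /u/ – V2 /y/: cluster /ntn/ — the longest permitted-onset suffix is /n/; onset = /n/, preceding coda = /nt/.
V2 /y/ – V3 /y/: cluster /hj/ — /hj/ is itself a permitted onset, so the whole cluster goes right; preceding coda = ∅.
V3 /y/ – V4 /e/: cluster /mj/ — /mj/ is itself a permitted onset, so the whole cluster goes right; preceding coda = ∅.
So the parse is sunt.ny.hjy.mjet.
Classifying each syllable: /sunt/ (closed), /ny/ (open), /hjy/ (open), /mjet/ (closed).
Open syllables: 2.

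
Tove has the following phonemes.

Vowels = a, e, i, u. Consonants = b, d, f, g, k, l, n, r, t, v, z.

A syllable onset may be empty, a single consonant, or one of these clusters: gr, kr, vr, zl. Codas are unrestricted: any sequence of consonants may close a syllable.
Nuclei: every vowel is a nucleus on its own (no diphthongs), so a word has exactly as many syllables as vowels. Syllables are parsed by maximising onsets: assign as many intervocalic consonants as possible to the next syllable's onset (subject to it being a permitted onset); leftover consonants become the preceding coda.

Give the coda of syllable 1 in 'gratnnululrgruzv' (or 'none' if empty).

The vowels are a, u, u, u — 4 nuclei, so 4 syllables.
V1 /a/ – V2 /u/: /tnn/ — longest licit onset from the right is /n/, leaving /tn/ as coda.
V2 /u/ – V3 /u/: /l/ → onset of the next syllable (single consonants are always licit onsets).
V3 /u/ – V4 /u/: /lrgr/ splits as /lr/ + /gr/ (/gr/ is the longest suffix that is a licit onset).
Result: gratn.nu.lulr.gruzv.
Syllable 1 is /gratn/: onset /gr/, nucleus /a/, coda /tn/.

tn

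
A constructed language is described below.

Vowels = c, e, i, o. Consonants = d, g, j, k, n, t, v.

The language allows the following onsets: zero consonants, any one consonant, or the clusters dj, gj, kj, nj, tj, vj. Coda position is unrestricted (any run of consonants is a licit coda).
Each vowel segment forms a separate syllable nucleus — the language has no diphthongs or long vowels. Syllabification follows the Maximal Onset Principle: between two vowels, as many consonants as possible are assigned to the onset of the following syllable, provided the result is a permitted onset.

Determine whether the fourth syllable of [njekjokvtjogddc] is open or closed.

Vowels present: e, o, o, c; each is a nucleus, giving 4 syllables.
σ1/σ2 boundary: /kj/ is a licit onset in full, so it all attaches to the next syllable.
σ2/σ3 boundary: /kvtj/; trying suffixes from longest down, /tj/ is the first permitted one, so coda /kv/ | onset /tj/.
σ3/σ4 boundary: /gdd/; trying suffixes from longest down, /d/ is the first permitted one, so coda /gd/ | onset /d/.
Syllabification: nje.kjokv.tjogd.dc.
Syllable 4 is /dc/; it ends in its nucleus with no coda, so it is open.

open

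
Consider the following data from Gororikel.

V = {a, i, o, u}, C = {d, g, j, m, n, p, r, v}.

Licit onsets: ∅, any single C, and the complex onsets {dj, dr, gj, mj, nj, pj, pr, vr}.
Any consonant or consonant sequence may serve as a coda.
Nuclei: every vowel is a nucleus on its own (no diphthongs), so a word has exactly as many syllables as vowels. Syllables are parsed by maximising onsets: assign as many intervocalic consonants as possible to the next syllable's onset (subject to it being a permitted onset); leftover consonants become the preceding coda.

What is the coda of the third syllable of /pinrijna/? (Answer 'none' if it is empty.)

Nuclei (vowels): i, i, a → 3 syllables.
/i…i/ gap (V1→V2): cluster /nr/ — the longest permitted-onset suffix is /r/; onset = /r/, preceding coda = /n/.
/i…a/ gap (V2→V3): /jn/ — longest licit onset from the right is /n/, leaving /j/ as coda.
Result: pin.rij.na.
Syllable 3 is /na/: onset /n/, nucleus /a/, coda ∅.

none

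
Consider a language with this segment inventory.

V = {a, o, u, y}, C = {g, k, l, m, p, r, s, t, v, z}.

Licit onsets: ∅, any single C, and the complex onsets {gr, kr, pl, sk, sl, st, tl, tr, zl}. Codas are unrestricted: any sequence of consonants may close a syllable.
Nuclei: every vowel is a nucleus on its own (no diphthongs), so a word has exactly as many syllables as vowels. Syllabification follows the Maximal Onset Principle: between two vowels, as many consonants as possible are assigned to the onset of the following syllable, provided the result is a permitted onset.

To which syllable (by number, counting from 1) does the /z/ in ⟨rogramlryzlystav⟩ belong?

Nuclei (vowels): o, a, y, y, a → 5 syllables.
Between /o/ (V1) and /a/ (V2): cluster /gr/ — /gr/ is itself a permitted onset, so the whole cluster goes right; preceding coda = ∅.
Between /a/ (V2) and /y/ (V3): /mlr/ — longest licit onset from the right is /r/, leaving /ml/ as coda.
Between /y/ (V3) and /y/ (V4): cluster /zl/ — /zl/ is itself a permitted onset, so the whole cluster goes right; preceding coda = ∅.
Between /y/ (V4) and /a/ (V5): /st/ is a licit onset in full, so it all attaches to the next syllable.
Result: ro.graml.ry.zly.stav.
The /z/ is in the onset of syllable 4 (/zly/).

4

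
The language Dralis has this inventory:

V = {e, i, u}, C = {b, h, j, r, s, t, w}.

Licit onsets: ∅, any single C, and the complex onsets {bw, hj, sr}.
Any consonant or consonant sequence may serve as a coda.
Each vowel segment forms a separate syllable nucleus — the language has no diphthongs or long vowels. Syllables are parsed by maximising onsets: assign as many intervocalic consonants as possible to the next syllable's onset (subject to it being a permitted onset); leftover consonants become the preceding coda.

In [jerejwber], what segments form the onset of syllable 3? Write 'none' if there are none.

Vowels present: e, e, e; each is a nucleus, giving 3 syllables.
/e…e/ gap (V1→V2): just /r/ — single C goes to the following onset.
/e…e/ gap (V2→V3): cluster /jwb/ — the longest permitted-onset suffix is /b/; onset = /b/, preceding coda = /jw/.
So the parse is je.rejw.ber.
Syllable 3 is /ber/: onset /b/, nucleus /e/, coda /r/.

b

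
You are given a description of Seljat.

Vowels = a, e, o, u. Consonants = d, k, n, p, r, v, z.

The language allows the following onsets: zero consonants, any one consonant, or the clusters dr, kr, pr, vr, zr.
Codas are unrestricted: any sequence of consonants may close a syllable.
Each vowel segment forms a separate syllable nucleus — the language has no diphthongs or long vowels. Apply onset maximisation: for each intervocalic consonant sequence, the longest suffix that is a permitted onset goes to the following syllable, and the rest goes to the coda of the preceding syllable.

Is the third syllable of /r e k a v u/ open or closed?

open

Vowels present: e, a, u; each is a nucleus, giving 3 syllables.
/e…a/ gap (V1→V2): /k/ is a single consonant, so it becomes the next onset.
/a…u/ gap (V2→V3): /v/ → onset of the next syllable (single consonants are always licit onsets).
Syllabification: re.ka.vu.
Syllable 3 is /vu/; it ends in its nucleus with no coda, so it is open.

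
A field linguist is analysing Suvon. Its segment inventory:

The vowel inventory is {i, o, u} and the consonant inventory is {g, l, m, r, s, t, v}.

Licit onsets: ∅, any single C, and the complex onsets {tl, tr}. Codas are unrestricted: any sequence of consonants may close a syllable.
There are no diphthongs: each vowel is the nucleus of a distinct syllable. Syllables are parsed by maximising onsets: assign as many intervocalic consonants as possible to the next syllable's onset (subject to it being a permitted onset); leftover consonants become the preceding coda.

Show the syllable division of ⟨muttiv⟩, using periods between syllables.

mut.tiv

The vowels are u, i — 2 nuclei, so 2 syllables.
/u…i/ gap (V1→V2): /tt/ — longest licit onset from the right is /t/, leaving /t/ as coda.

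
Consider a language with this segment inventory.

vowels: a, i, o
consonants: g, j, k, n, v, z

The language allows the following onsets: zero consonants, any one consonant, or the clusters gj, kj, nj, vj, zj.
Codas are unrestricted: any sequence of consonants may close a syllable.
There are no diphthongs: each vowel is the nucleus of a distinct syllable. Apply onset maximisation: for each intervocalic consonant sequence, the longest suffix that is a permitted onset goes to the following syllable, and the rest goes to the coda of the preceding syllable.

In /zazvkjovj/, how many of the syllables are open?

0

Nuclei (vowels): a, o → 2 syllables.
/a…o/ gap (V1→V2): /zvkj/; trying suffixes from longest down, /kj/ is the first permitted one, so coda /zv/ | onset /kj/.
So the parse is zazv.kjovj.
Classifying each syllable: /zazv/ (closed), /kjovj/ (closed).
Open syllables: 0.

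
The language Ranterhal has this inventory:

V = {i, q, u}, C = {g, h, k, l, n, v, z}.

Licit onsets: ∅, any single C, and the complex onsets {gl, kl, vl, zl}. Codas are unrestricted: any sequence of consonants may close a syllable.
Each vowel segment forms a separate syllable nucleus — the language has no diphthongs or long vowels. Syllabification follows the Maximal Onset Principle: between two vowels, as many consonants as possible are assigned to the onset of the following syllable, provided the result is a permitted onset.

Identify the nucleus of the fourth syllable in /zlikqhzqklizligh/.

The vowels are i, q, q, i, i — 5 nuclei, so 5 syllables.
The fourth nucleus (vowel 4 from the left) is /i/.

i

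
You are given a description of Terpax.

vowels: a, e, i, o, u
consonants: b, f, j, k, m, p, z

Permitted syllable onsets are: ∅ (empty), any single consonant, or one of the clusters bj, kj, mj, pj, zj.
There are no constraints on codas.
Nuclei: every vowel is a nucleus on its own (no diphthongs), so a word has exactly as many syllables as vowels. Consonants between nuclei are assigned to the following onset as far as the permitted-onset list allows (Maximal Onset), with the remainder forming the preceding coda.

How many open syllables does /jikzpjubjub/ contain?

Vowels present: i, u, u; each is a nucleus, giving 3 syllables.
V1 /i/ – V2 /u/: cluster /kzpj/ — the longest permitted-onset suffix is /pj/; onset = /pj/, preceding coda = /kz/.
V2 /u/ – V3 /u/: /bj/ — entire cluster is a permitted onset → onset /bj/, coda ∅.
Syllabification: jikz.pju.bjub.
Classifying each syllable: /jikz/ (closed), /pju/ (open), /bjub/ (closed).
Open syllables: 1.

1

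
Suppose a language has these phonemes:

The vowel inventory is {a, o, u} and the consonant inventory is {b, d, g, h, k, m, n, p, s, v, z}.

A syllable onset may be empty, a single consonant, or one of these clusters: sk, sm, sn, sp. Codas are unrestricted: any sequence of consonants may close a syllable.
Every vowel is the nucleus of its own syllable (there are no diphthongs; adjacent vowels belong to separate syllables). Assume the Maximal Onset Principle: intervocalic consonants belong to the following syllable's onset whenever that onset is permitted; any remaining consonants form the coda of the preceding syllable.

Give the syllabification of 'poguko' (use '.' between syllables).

po.gu.ko

Vowels present: o, u, o; each is a nucleus, giving 3 syllables.
Between /o/ (V1) and /u/ (V2): /g/ is a single consonant, so it becomes the next onset.
Between /u/ (V2) and /o/ (V3): /k/ → onset of the next syllable (single consonants are always licit onsets).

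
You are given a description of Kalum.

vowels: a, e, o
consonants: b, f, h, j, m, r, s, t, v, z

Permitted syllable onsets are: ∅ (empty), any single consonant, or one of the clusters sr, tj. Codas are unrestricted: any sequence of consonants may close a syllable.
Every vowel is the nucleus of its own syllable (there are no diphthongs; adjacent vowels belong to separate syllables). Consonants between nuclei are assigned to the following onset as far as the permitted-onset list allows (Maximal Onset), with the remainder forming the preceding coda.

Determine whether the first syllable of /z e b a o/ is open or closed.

open

Nuclei (vowels): e, a, o → 3 syllables.
σ1/σ2 boundary: /b/ → onset of the next syllable (single consonants are always licit onsets).
σ2/σ3 boundary: no consonants, so the boundary falls immediately after /a/.
Result: ze.ba.o.
Syllable 1 is /ze/; it ends in its nucleus with no coda, so it is open.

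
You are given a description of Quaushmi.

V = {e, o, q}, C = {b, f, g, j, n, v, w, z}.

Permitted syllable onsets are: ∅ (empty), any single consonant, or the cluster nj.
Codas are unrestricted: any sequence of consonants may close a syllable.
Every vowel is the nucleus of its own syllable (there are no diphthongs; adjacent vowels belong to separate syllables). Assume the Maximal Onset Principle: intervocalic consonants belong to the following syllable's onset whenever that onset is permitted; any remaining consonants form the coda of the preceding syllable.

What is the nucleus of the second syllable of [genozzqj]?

o

The vowels are e, o, q — 3 nuclei, so 3 syllables.
The second nucleus (vowel 2 from the left) is /o/.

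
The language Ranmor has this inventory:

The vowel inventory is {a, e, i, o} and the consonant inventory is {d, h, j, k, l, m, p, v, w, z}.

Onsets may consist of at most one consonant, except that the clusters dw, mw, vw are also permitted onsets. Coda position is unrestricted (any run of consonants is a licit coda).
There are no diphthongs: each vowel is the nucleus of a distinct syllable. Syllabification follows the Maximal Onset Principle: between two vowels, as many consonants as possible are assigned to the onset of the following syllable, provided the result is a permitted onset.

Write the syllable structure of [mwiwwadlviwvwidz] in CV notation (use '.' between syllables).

CCVC.CVCC.CVC.CCVCC

Nuclei (vowels): i, a, i, i → 4 syllables.
σ1/σ2 boundary: /ww/ splits as /w/ + /w/ (/w/ is the longest suffix that is a licit onset).
σ2/σ3 boundary: /dlv/ — longest licit onset from the right is /v/, leaving /dl/ as coda.
σ3/σ4 boundary: /wvw/ — longest licit onset from the right is /vw/, leaving /w/ as coda.
Result: mwiw.wadl.viw.vwidz.
Mapping each syllable to C/V: /mwiw/ → CCVC, /wadl/ → CVCC, /viw/ → CVC, /vwidz/ → CCVCC.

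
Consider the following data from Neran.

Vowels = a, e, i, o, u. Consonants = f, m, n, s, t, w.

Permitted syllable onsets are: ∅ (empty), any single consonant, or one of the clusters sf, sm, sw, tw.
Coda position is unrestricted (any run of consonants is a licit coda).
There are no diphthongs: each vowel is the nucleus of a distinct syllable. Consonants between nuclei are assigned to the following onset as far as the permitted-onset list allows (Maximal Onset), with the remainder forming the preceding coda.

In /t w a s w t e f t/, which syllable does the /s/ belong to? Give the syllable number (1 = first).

1

The vowels are a, e — 2 nuclei, so 2 syllables.
Between /a/ (V1) and /e/ (V2): /swt/ — longest licit onset from the right is /t/, leaving /sw/ as coda.
Syllabification: twasw.teft.
The /s/ is in the coda of syllable 1 (/twasw/).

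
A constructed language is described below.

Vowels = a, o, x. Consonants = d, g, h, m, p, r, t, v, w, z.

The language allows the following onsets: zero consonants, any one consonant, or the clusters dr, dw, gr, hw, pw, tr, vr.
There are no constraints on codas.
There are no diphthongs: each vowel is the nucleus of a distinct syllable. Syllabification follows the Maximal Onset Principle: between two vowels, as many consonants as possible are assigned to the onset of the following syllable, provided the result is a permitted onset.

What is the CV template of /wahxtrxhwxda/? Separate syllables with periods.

Vowels present: a, x, x, x, a; each is a nucleus, giving 5 syllables.
/a…x/ gap (V1→V2): /h/ is a single consonant, so it becomes the next onset.
/x…x/ gap (V2→V3): cluster /tr/ — /tr/ is itself a permitted onset, so the whole cluster goes right; preceding coda = ∅.
/x…x/ gap (V3→V4): cluster /hw/ — /hw/ is itself a permitted onset, so the whole cluster goes right; preceding coda = ∅.
/x…a/ gap (V4→V5): /d/ is a single consonant, so it becomes the next onset.
Putting it together: wa.hx.trx.hwx.da.
Mapping each syllable to C/V: /wa/ → CV, /hx/ → CV, /trx/ → CCV, /hwx/ → CCV, /da/ → CV.

CV.CV.CCV.CCV.CV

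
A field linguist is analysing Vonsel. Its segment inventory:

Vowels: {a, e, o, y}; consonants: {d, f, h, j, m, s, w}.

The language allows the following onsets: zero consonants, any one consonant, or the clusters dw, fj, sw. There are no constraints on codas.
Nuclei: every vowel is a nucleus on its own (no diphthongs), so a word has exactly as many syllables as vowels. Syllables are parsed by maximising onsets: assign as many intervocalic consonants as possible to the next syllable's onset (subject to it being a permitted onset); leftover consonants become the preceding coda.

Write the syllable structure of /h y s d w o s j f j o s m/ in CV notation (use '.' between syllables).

Vowels present: y, o, o; each is a nucleus, giving 3 syllables.
Between /y/ (V1) and /o/ (V2): cluster /sdw/ — the longest permitted-onset suffix is /dw/; onset = /dw/, preceding coda = /s/.
Between /o/ (V2) and /o/ (V3): cluster /sjfj/ — the longest permitted-onset suffix is /fj/; onset = /fj/, preceding coda = /sj/.
Result: hys.dwosj.fjosm.
Mapping each syllable to C/V: /hys/ → CVC, /dwosj/ → CCVCC, /fjosm/ → CCVCC.

CVC.CCVCC.CCVCC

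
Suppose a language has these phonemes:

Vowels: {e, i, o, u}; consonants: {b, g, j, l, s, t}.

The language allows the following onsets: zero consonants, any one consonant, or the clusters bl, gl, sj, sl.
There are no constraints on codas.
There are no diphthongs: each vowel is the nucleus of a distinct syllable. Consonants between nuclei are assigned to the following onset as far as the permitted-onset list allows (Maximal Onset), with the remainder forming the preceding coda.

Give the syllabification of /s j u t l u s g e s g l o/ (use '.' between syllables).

The vowels are u, u, e, o — 4 nuclei, so 4 syllables.
/u…u/ gap (V1→V2): /tl/ splits as /t/ + /l/ (/l/ is the longest suffix that is a licit onset).
/u…e/ gap (V2→V3): cluster /sg/ — the longest permitted-onset suffix is /g/; onset = /g/, preceding coda = /s/.
/e…o/ gap (V3→V4): /sgl/; trying suffixes from longest down, /gl/ is the first permitted one, so coda /s/ | onset /gl/.

sjut.lus.ges.glo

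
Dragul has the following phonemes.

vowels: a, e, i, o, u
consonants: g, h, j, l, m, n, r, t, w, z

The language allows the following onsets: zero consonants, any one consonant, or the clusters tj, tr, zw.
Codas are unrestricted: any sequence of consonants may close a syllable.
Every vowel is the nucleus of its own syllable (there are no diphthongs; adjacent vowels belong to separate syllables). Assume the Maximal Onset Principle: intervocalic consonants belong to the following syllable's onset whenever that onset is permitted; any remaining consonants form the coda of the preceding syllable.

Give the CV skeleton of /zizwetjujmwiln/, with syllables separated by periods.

CV.CCV.CCVCC.CVCC

Vowels present: i, e, u, i; each is a nucleus, giving 4 syllables.
Between /i/ (V1) and /e/ (V2): cluster /zw/ — /zw/ is itself a permitted onset, so the whole cluster goes right; preceding coda = ∅.
Between /e/ (V2) and /u/ (V3): /tj/ is a licit onset in full, so it all attaches to the next syllable.
Between /u/ (V3) and /i/ (V4): cluster /jmw/ — the longest permitted-onset suffix is /w/; onset = /w/, preceding coda = /jm/.
So the parse is zi.zwe.tjujm.wiln.
Mapping each syllable to C/V: /zi/ → CV, /zwe/ → CCV, /tjujm/ → CCVCC, /wiln/ → CVCC.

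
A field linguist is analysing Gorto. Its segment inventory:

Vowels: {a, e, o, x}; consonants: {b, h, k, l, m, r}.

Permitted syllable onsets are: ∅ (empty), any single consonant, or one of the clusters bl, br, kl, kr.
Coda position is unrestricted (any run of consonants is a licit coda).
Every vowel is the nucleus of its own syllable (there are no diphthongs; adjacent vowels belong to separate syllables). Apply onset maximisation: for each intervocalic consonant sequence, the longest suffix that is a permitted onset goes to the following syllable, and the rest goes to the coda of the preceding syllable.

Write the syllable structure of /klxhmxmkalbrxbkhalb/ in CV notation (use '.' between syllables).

CCVC.CVC.CVC.CCVCC.CVCC

The vowels are x, x, a, x, a — 5 nuclei, so 5 syllables.
/x…x/ gap (V1→V2): cluster /hm/ — the longest permitted-onset suffix is /m/; onset = /m/, preceding coda = /h/.
/x…a/ gap (V2→V3): /mk/; trying suffixes from longest down, /k/ is the first permitted one, so coda /m/ | onset /k/.
/a…x/ gap (V3→V4): /lbr/ — longest licit onset from the right is /br/, leaving /l/ as coda.
/x…a/ gap (V4→V5): /bkh/; trying suffixes from longest down, /h/ is the first permitted one, so coda /bk/ | onset /h/.
Syllabification: klxh.mxm.kal.brxbk.halb.
Mapping each syllable to C/V: /klxh/ → CCVC, /mxm/ → CVC, /kal/ → CVC, /brxbk/ → CCVCC, /halb/ → CVCC.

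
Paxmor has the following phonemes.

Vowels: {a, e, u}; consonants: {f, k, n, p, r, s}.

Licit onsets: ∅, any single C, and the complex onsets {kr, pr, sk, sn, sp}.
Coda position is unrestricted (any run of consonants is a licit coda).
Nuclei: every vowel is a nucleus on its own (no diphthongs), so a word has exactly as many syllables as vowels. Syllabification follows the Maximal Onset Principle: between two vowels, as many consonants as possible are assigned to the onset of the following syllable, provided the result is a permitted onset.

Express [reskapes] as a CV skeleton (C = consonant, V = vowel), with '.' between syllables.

CV.CCV.CVC

The vowels are e, a, e — 3 nuclei, so 3 syllables.
Between /e/ (V1) and /a/ (V2): /sk/ — entire cluster is a permitted onset → onset /sk/, coda ∅.
Between /a/ (V2) and /e/ (V3): /p/ → onset of the next syllable (single consonants are always licit onsets).
Result: re.ska.pes.
Mapping each syllable to C/V: /re/ → CV, /ska/ → CCV, /pes/ → CVC.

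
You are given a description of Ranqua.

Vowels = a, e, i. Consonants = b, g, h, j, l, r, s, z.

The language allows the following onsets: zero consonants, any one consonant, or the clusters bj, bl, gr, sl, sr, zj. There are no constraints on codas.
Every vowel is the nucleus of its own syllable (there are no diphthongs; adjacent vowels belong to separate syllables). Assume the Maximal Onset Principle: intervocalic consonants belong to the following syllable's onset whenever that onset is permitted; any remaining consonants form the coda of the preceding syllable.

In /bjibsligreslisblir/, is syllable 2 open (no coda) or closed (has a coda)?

open

Vowels present: i, i, e, i, i; each is a nucleus, giving 5 syllables.
σ1/σ2 boundary: /bsl/ — longest licit onset from the right is /sl/, leaving /b/ as coda.
σ2/σ3 boundary: /gr/ — entire cluster is a permitted onset → onset /gr/, coda ∅.
σ3/σ4 boundary: /sl/ is a licit onset in full, so it all attaches to the next syllable.
σ4/σ5 boundary: /sbl/ splits as /s/ + /bl/ (/bl/ is the longest suffix that is a licit onset).
Result: bjib.sli.gre.slis.blir.
Syllable 2 is /sli/; it ends in its nucleus with no coda, so it is open.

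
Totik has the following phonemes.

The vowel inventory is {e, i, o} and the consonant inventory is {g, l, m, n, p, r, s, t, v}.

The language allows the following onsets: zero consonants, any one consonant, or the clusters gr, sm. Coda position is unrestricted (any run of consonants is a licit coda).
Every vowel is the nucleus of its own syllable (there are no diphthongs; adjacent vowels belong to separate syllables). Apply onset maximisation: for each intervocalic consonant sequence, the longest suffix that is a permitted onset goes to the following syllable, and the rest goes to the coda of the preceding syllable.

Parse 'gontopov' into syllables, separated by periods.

The vowels are o, o, o — 3 nuclei, so 3 syllables.
σ1/σ2 boundary: cluster /nt/ — the longest permitted-onset suffix is /t/; onset = /t/, preceding coda = /n/.
σ2/σ3 boundary: /p/ → onset of the next syllable (single consonants are always licit onsets).

gon.to.pov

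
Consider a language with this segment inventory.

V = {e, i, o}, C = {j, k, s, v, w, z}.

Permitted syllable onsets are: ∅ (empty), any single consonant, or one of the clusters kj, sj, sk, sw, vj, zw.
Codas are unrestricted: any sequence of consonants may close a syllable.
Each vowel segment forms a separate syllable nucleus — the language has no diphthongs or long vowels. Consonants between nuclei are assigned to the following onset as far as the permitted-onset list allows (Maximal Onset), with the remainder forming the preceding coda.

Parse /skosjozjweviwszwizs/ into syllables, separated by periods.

sko.sjozj.we.viws.zwizs

The vowels are o, o, e, i, i — 5 nuclei, so 5 syllables.
σ1/σ2 boundary: /sj/ — entire cluster is a permitted onset → onset /sj/, coda ∅.
σ2/σ3 boundary: /zjw/; trying suffixes from longest down, /w/ is the first permitted one, so coda /zj/ | onset /w/.
σ3/σ4 boundary: /v/ → onset of the next syllable (single consonants are always licit onsets).
σ4/σ5 boundary: /wszw/ splits as /ws/ + /zw/ (/zw/ is the longest suffix that is a licit onset).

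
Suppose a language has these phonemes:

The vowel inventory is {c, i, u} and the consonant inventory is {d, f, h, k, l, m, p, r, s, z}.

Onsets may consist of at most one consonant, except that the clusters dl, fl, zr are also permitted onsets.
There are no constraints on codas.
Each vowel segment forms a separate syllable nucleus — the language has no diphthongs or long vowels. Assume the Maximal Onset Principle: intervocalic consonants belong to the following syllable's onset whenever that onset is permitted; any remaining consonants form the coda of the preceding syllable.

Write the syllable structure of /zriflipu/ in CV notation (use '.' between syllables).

CCV.CCV.CV

Vowels present: i, i, u; each is a nucleus, giving 3 syllables.
/i…i/ gap (V1→V2): /fl/ is a licit onset in full, so it all attaches to the next syllable.
/i…u/ gap (V2→V3): /p/ is a single consonant, so it becomes the next onset.
So the parse is zri.fli.pu.
Mapping each syllable to C/V: /zri/ → CCV, /fli/ → CCV, /pu/ → CV.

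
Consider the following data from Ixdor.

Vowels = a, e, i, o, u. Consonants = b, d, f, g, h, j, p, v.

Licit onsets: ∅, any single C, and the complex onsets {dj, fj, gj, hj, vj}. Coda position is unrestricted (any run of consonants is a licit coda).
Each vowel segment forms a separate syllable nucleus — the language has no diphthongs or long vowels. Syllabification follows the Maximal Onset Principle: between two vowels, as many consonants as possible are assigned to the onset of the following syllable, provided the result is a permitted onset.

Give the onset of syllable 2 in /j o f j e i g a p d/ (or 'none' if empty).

Vowels present: o, e, i, a; each is a nucleus, giving 4 syllables.
/o…e/ gap (V1→V2): /fj/ — entire cluster is a permitted onset → onset /fj/, coda ∅.
/e…i/ gap (V2→V3): nothing intervenes; syllable break is V.V.
/i…a/ gap (V3→V4): /g/ → onset of the next syllable (single consonants are always licit onsets).
Result: jo.fje.i.gapd.
Syllable 2 is /fje/: onset /fj/, nucleus /e/, coda ∅.

fj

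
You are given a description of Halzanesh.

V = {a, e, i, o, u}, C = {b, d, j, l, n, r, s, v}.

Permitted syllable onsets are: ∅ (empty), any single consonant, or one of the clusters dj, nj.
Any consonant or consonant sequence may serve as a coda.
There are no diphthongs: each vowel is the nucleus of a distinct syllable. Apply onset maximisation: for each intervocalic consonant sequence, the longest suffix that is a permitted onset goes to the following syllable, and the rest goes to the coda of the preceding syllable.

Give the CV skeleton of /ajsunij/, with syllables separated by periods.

The vowels are a, u, i — 3 nuclei, so 3 syllables.
σ1/σ2 boundary: /js/ splits as /j/ + /s/ (/s/ is the longest suffix that is a licit onset).
σ2/σ3 boundary: /n/ → onset of the next syllable (single consonants are always licit onsets).
Putting it together: aj.su.nij.
Mapping each syllable to C/V: /aj/ → VC, /su/ → CV, /nij/ → CVC.

VC.CV.CVC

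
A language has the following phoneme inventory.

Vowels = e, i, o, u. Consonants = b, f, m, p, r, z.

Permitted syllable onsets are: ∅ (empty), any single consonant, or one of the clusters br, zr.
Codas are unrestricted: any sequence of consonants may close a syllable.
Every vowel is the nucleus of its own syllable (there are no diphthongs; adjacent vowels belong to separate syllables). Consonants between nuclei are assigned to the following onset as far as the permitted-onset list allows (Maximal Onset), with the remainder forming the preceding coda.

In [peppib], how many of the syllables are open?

0

Nuclei (vowels): e, i → 2 syllables.
V1 /e/ – V2 /i/: /pp/ — longest licit onset from the right is /p/, leaving /p/ as coda.
So the parse is pep.pib.
Classifying each syllable: /pep/ (closed), /pib/ (closed).
Open syllables: 0.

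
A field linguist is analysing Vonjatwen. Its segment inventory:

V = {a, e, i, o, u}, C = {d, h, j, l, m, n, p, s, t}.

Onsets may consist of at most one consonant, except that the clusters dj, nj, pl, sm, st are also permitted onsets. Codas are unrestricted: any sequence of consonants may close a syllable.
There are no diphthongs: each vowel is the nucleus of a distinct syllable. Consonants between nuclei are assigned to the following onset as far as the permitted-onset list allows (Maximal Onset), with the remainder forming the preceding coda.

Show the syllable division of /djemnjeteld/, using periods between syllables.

djem.nje.teld

Vowels present: e, e, e; each is a nucleus, giving 3 syllables.
V1 /e/ – V2 /e/: /mnj/ splits as /m/ + /nj/ (/nj/ is the longest suffix that is a licit onset).
V2 /e/ – V3 /e/: /t/ → onset of the next syllable (single consonants are always licit onsets).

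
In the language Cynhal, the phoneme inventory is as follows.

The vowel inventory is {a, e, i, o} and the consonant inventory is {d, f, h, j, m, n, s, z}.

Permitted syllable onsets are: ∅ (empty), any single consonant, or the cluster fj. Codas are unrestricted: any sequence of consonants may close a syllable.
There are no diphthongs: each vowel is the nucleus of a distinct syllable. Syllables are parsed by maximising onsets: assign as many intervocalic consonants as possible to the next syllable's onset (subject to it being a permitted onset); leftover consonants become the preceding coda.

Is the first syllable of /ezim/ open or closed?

Nuclei (vowels): e, i → 2 syllables.
Between /e/ (V1) and /i/ (V2): /z/ → onset of the next syllable (single consonants are always licit onsets).
Result: e.zim.
Syllable 1 is /e/; it ends in its nucleus with no coda, so it is open.

open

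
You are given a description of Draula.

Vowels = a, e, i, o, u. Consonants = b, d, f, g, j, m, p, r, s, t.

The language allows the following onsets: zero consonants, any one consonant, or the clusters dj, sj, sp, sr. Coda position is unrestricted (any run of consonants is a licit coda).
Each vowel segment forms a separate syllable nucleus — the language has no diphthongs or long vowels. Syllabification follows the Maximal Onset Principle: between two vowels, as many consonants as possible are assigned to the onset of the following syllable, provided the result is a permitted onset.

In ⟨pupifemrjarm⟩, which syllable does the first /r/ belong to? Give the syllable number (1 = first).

3

Vowels present: u, i, e, a; each is a nucleus, giving 4 syllables.
σ1/σ2 boundary: /p/ is a single consonant, so it becomes the next onset.
σ2/σ3 boundary: /f/ is a single consonant, so it becomes the next onset.
σ3/σ4 boundary: cluster /mrj/ — the longest permitted-onset suffix is /j/; onset = /j/, preceding coda = /mr/.
Syllabification: pu.pi.femr.jarm.
The first /r/ is in the coda of syllable 3 (/femr/).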